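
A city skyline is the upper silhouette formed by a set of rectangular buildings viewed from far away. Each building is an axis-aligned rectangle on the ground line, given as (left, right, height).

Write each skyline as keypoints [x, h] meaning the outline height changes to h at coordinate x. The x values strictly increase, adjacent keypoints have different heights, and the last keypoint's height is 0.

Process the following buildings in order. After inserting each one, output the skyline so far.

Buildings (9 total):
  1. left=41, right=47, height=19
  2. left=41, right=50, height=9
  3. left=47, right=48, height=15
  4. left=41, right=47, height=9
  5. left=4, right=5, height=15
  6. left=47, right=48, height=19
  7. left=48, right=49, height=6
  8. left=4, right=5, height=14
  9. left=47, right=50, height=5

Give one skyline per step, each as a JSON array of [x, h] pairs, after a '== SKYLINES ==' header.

== SKYLINES ==
[[41,19],[47,0]]
[[41,19],[47,9],[50,0]]
[[41,19],[47,15],[48,9],[50,0]]
[[41,19],[47,15],[48,9],[50,0]]
[[4,15],[5,0],[41,19],[47,15],[48,9],[50,0]]
[[4,15],[5,0],[41,19],[48,9],[50,0]]
[[4,15],[5,0],[41,19],[48,9],[50,0]]
[[4,15],[5,0],[41,19],[48,9],[50,0]]
[[4,15],[5,0],[41,19],[48,9],[50,0]]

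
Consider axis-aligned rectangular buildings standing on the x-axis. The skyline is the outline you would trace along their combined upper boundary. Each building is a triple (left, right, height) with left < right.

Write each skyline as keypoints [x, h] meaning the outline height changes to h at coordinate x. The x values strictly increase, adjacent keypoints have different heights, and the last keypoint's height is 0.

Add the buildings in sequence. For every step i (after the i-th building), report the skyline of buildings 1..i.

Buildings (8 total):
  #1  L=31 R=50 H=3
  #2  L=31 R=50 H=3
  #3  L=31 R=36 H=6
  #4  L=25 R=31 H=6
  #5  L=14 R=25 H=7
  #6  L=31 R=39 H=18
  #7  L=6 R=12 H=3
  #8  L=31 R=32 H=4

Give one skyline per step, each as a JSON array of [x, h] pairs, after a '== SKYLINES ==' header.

== SKYLINES ==
[[31,3],[50,0]]
[[31,3],[50,0]]
[[31,6],[36,3],[50,0]]
[[25,6],[36,3],[50,0]]
[[14,7],[25,6],[36,3],[50,0]]
[[14,7],[25,6],[31,18],[39,3],[50,0]]
[[6,3],[12,0],[14,7],[25,6],[31,18],[39,3],[50,0]]
[[6,3],[12,0],[14,7],[25,6],[31,18],[39,3],[50,0]]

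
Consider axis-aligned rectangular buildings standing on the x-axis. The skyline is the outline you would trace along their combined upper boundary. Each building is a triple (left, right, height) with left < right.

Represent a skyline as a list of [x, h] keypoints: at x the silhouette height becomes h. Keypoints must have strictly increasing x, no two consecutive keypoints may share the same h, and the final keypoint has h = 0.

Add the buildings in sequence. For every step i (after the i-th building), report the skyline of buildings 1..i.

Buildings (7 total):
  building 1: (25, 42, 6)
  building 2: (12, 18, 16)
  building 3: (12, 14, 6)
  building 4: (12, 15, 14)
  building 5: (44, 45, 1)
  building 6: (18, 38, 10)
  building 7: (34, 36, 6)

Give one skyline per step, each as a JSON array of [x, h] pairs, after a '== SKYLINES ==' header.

== SKYLINES ==
[[25,6],[42,0]]
[[12,16],[18,0],[25,6],[42,0]]
[[12,16],[18,0],[25,6],[42,0]]
[[12,16],[18,0],[25,6],[42,0]]
[[12,16],[18,0],[25,6],[42,0],[44,1],[45,0]]
[[12,16],[18,10],[38,6],[42,0],[44,1],[45,0]]
[[12,16],[18,10],[38,6],[42,0],[44,1],[45,0]]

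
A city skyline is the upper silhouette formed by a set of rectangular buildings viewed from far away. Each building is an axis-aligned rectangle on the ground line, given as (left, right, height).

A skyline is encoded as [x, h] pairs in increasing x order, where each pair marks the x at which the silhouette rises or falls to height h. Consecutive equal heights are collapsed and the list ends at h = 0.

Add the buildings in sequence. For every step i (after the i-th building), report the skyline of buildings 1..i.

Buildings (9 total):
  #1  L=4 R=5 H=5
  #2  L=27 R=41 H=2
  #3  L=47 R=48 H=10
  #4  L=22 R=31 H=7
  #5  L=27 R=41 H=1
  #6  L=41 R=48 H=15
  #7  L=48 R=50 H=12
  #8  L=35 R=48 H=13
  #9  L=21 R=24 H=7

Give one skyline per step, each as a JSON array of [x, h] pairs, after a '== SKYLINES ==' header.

== SKYLINES ==
[[4,5],[5,0]]
[[4,5],[5,0],[27,2],[41,0]]
[[4,5],[5,0],[27,2],[41,0],[47,10],[48,0]]
[[4,5],[5,0],[22,7],[31,2],[41,0],[47,10],[48,0]]
[[4,5],[5,0],[22,7],[31,2],[41,0],[47,10],[48,0]]
[[4,5],[5,0],[22,7],[31,2],[41,15],[48,0]]
[[4,5],[5,0],[22,7],[31,2],[41,15],[48,12],[50,0]]
[[4,5],[5,0],[22,7],[31,2],[35,13],[41,15],[48,12],[50,0]]
[[4,5],[5,0],[21,7],[31,2],[35,13],[41,15],[48,12],[50,0]]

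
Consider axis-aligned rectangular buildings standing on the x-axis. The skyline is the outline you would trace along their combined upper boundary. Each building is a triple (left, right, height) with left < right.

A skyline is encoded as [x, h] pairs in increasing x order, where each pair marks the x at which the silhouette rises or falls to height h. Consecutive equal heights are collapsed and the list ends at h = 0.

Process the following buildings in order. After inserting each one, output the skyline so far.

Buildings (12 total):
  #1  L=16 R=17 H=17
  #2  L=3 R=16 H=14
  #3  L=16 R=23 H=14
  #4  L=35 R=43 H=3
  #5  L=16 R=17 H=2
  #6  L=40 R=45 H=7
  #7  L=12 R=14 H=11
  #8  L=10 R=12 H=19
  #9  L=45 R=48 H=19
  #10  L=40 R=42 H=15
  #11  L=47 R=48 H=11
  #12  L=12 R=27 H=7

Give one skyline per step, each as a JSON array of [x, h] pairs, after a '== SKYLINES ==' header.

== SKYLINES ==
[[16,17],[17,0]]
[[3,14],[16,17],[17,0]]
[[3,14],[16,17],[17,14],[23,0]]
[[3,14],[16,17],[17,14],[23,0],[35,3],[43,0]]
[[3,14],[16,17],[17,14],[23,0],[35,3],[43,0]]
[[3,14],[16,17],[17,14],[23,0],[35,3],[40,7],[45,0]]
[[3,14],[16,17],[17,14],[23,0],[35,3],[40,7],[45,0]]
[[3,14],[10,19],[12,14],[16,17],[17,14],[23,0],[35,3],[40,7],[45,0]]
[[3,14],[10,19],[12,14],[16,17],[17,14],[23,0],[35,3],[40,7],[45,19],[48,0]]
[[3,14],[10,19],[12,14],[16,17],[17,14],[23,0],[35,3],[40,15],[42,7],[45,19],[48,0]]
[[3,14],[10,19],[12,14],[16,17],[17,14],[23,0],[35,3],[40,15],[42,7],[45,19],[48,0]]
[[3,14],[10,19],[12,14],[16,17],[17,14],[23,7],[27,0],[35,3],[40,15],[42,7],[45,19],[48,0]]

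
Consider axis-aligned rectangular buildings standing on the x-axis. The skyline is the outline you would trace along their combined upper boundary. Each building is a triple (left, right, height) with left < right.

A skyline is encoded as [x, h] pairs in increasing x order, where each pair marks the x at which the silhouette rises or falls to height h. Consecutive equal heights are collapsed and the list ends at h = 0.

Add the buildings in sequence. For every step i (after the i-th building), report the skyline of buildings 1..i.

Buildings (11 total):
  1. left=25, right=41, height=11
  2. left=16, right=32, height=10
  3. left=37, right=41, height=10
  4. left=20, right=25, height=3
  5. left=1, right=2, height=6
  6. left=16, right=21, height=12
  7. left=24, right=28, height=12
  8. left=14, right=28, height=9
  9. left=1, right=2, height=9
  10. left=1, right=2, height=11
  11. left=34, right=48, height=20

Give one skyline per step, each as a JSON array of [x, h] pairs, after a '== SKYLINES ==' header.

== SKYLINES ==
[[25,11],[41,0]]
[[16,10],[25,11],[41,0]]
[[16,10],[25,11],[41,0]]
[[16,10],[25,11],[41,0]]
[[1,6],[2,0],[16,10],[25,11],[41,0]]
[[1,6],[2,0],[16,12],[21,10],[25,11],[41,0]]
[[1,6],[2,0],[16,12],[21,10],[24,12],[28,11],[41,0]]
[[1,6],[2,0],[14,9],[16,12],[21,10],[24,12],[28,11],[41,0]]
[[1,9],[2,0],[14,9],[16,12],[21,10],[24,12],[28,11],[41,0]]
[[1,11],[2,0],[14,9],[16,12],[21,10],[24,12],[28,11],[41,0]]
[[1,11],[2,0],[14,9],[16,12],[21,10],[24,12],[28,11],[34,20],[48,0]]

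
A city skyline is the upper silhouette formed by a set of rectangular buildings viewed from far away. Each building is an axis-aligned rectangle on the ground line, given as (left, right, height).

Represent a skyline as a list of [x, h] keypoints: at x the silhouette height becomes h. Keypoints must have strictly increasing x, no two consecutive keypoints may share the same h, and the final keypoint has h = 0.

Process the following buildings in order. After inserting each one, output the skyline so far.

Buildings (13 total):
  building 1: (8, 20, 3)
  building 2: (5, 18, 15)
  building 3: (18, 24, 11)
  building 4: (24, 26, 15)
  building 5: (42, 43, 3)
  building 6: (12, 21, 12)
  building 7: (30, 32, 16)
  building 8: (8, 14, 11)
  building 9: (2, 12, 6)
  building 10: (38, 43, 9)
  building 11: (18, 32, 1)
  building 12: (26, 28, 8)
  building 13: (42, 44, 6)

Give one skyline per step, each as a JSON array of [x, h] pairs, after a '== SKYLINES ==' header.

== SKYLINES ==
[[8,3],[20,0]]
[[5,15],[18,3],[20,0]]
[[5,15],[18,11],[24,0]]
[[5,15],[18,11],[24,15],[26,0]]
[[5,15],[18,11],[24,15],[26,0],[42,3],[43,0]]
[[5,15],[18,12],[21,11],[24,15],[26,0],[42,3],[43,0]]
[[5,15],[18,12],[21,11],[24,15],[26,0],[30,16],[32,0],[42,3],[43,0]]
[[5,15],[18,12],[21,11],[24,15],[26,0],[30,16],[32,0],[42,3],[43,0]]
[[2,6],[5,15],[18,12],[21,11],[24,15],[26,0],[30,16],[32,0],[42,3],[43,0]]
[[2,6],[5,15],[18,12],[21,11],[24,15],[26,0],[30,16],[32,0],[38,9],[43,0]]
[[2,6],[5,15],[18,12],[21,11],[24,15],[26,1],[30,16],[32,0],[38,9],[43,0]]
[[2,6],[5,15],[18,12],[21,11],[24,15],[26,8],[28,1],[30,16],[32,0],[38,9],[43,0]]
[[2,6],[5,15],[18,12],[21,11],[24,15],[26,8],[28,1],[30,16],[32,0],[38,9],[43,6],[44,0]]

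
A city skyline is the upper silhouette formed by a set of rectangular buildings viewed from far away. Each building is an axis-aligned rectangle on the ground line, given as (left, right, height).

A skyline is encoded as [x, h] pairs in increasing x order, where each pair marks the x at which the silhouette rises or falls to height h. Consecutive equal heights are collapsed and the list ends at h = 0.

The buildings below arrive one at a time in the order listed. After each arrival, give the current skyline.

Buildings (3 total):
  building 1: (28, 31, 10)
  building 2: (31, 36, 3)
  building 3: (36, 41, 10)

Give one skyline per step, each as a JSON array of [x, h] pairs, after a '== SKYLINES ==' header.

== SKYLINES ==
[[28,10],[31,0]]
[[28,10],[31,3],[36,0]]
[[28,10],[31,3],[36,10],[41,0]]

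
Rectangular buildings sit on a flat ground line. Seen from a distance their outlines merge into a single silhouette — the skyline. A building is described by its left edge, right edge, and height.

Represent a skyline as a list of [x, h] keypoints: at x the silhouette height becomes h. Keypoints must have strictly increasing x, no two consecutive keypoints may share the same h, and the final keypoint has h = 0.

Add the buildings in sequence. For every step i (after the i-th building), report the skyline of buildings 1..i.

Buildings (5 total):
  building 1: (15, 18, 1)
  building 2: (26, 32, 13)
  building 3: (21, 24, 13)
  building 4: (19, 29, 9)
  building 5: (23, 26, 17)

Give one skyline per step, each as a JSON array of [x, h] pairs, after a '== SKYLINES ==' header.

== SKYLINES ==
[[15,1],[18,0]]
[[15,1],[18,0],[26,13],[32,0]]
[[15,1],[18,0],[21,13],[24,0],[26,13],[32,0]]
[[15,1],[18,0],[19,9],[21,13],[24,9],[26,13],[32,0]]
[[15,1],[18,0],[19,9],[21,13],[23,17],[26,13],[32,0]]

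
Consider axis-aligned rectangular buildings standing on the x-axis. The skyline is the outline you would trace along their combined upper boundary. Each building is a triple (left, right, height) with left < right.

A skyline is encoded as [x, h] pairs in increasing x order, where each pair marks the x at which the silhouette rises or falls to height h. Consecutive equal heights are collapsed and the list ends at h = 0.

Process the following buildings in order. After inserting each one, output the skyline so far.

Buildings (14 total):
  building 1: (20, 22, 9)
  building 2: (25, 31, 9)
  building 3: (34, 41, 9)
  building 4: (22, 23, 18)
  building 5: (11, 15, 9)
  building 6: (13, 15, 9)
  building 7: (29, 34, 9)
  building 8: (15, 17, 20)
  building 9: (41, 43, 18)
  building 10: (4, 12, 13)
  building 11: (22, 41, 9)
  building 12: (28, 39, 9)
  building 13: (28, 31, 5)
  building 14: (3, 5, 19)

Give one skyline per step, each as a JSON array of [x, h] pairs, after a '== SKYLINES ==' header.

== SKYLINES ==
[[20,9],[22,0]]
[[20,9],[22,0],[25,9],[31,0]]
[[20,9],[22,0],[25,9],[31,0],[34,9],[41,0]]
[[20,9],[22,18],[23,0],[25,9],[31,0],[34,9],[41,0]]
[[11,9],[15,0],[20,9],[22,18],[23,0],[25,9],[31,0],[34,9],[41,0]]
[[11,9],[15,0],[20,9],[22,18],[23,0],[25,9],[31,0],[34,9],[41,0]]
[[11,9],[15,0],[20,9],[22,18],[23,0],[25,9],[41,0]]
[[11,9],[15,20],[17,0],[20,9],[22,18],[23,0],[25,9],[41,0]]
[[11,9],[15,20],[17,0],[20,9],[22,18],[23,0],[25,9],[41,18],[43,0]]
[[4,13],[12,9],[15,20],[17,0],[20,9],[22,18],[23,0],[25,9],[41,18],[43,0]]
[[4,13],[12,9],[15,20],[17,0],[20,9],[22,18],[23,9],[41,18],[43,0]]
[[4,13],[12,9],[15,20],[17,0],[20,9],[22,18],[23,9],[41,18],[43,0]]
[[4,13],[12,9],[15,20],[17,0],[20,9],[22,18],[23,9],[41,18],[43,0]]
[[3,19],[5,13],[12,9],[15,20],[17,0],[20,9],[22,18],[23,9],[41,18],[43,0]]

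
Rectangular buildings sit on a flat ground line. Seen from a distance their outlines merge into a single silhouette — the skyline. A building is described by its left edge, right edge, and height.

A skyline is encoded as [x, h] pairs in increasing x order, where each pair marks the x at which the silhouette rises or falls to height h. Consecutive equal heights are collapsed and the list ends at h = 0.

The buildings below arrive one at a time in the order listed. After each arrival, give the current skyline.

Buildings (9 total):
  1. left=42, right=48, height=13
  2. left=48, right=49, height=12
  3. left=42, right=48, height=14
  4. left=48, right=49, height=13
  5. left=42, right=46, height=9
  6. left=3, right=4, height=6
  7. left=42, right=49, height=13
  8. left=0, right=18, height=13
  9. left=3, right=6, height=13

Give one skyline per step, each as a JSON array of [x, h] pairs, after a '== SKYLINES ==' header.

== SKYLINES ==
[[42,13],[48,0]]
[[42,13],[48,12],[49,0]]
[[42,14],[48,12],[49,0]]
[[42,14],[48,13],[49,0]]
[[42,14],[48,13],[49,0]]
[[3,6],[4,0],[42,14],[48,13],[49,0]]
[[3,6],[4,0],[42,14],[48,13],[49,0]]
[[0,13],[18,0],[42,14],[48,13],[49,0]]
[[0,13],[18,0],[42,14],[48,13],[49,0]]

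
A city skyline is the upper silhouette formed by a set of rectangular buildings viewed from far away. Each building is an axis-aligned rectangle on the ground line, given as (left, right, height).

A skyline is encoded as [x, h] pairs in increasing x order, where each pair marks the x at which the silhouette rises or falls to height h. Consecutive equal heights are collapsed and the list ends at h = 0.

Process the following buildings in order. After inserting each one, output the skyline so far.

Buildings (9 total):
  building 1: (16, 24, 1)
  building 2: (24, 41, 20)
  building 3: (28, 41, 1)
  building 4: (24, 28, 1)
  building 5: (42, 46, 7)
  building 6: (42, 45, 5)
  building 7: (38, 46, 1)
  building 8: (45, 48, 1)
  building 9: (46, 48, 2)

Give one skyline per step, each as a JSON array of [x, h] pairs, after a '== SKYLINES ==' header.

== SKYLINES ==
[[16,1],[24,0]]
[[16,1],[24,20],[41,0]]
[[16,1],[24,20],[41,0]]
[[16,1],[24,20],[41,0]]
[[16,1],[24,20],[41,0],[42,7],[46,0]]
[[16,1],[24,20],[41,0],[42,7],[46,0]]
[[16,1],[24,20],[41,1],[42,7],[46,0]]
[[16,1],[24,20],[41,1],[42,7],[46,1],[48,0]]
[[16,1],[24,20],[41,1],[42,7],[46,2],[48,0]]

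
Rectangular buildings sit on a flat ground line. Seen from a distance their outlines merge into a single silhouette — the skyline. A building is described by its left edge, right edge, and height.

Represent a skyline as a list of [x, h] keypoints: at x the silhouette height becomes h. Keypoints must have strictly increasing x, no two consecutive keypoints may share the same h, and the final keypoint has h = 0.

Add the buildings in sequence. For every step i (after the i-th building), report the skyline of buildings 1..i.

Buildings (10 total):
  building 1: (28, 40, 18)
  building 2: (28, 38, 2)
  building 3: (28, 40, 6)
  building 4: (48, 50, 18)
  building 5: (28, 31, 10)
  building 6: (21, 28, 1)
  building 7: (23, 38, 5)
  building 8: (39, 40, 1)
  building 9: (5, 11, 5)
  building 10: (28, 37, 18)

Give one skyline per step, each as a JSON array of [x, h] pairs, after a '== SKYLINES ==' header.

== SKYLINES ==
[[28,18],[40,0]]
[[28,18],[40,0]]
[[28,18],[40,0]]
[[28,18],[40,0],[48,18],[50,0]]
[[28,18],[40,0],[48,18],[50,0]]
[[21,1],[28,18],[40,0],[48,18],[50,0]]
[[21,1],[23,5],[28,18],[40,0],[48,18],[50,0]]
[[21,1],[23,5],[28,18],[40,0],[48,18],[50,0]]
[[5,5],[11,0],[21,1],[23,5],[28,18],[40,0],[48,18],[50,0]]
[[5,5],[11,0],[21,1],[23,5],[28,18],[40,0],[48,18],[50,0]]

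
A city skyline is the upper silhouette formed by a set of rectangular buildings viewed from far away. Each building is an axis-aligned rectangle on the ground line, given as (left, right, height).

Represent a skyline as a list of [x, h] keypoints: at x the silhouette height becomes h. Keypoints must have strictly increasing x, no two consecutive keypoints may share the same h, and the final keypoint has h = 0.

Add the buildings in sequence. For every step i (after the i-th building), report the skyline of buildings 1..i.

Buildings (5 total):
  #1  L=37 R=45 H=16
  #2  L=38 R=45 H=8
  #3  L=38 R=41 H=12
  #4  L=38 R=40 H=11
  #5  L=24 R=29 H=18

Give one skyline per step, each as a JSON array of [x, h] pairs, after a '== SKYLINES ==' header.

== SKYLINES ==
[[37,16],[45,0]]
[[37,16],[45,0]]
[[37,16],[45,0]]
[[37,16],[45,0]]
[[24,18],[29,0],[37,16],[45,0]]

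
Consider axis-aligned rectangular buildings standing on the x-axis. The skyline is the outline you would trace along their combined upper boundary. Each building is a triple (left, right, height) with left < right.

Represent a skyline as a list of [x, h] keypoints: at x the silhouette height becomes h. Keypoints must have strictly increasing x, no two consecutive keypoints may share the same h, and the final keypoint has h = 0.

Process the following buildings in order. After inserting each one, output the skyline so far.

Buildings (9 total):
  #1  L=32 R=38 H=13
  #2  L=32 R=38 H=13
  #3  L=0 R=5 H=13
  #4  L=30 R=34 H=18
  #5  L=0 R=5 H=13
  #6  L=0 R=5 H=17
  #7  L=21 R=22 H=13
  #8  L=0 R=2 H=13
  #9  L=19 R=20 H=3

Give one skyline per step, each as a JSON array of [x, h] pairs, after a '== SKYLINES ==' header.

== SKYLINES ==
[[32,13],[38,0]]
[[32,13],[38,0]]
[[0,13],[5,0],[32,13],[38,0]]
[[0,13],[5,0],[30,18],[34,13],[38,0]]
[[0,13],[5,0],[30,18],[34,13],[38,0]]
[[0,17],[5,0],[30,18],[34,13],[38,0]]
[[0,17],[5,0],[21,13],[22,0],[30,18],[34,13],[38,0]]
[[0,17],[5,0],[21,13],[22,0],[30,18],[34,13],[38,0]]
[[0,17],[5,0],[19,3],[20,0],[21,13],[22,0],[30,18],[34,13],[38,0]]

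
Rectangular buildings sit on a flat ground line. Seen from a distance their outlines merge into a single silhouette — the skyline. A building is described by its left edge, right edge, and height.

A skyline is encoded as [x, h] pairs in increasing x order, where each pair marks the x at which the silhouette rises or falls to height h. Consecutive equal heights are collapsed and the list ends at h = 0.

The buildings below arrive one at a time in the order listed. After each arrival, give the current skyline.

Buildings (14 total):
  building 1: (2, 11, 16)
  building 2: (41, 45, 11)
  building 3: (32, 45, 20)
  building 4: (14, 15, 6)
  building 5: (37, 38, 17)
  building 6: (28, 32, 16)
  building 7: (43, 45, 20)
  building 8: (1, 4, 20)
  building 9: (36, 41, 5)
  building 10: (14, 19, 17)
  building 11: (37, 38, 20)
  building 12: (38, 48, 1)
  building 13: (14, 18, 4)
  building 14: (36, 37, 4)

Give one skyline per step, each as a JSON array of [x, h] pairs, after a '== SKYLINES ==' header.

== SKYLINES ==
[[2,16],[11,0]]
[[2,16],[11,0],[41,11],[45,0]]
[[2,16],[11,0],[32,20],[45,0]]
[[2,16],[11,0],[14,6],[15,0],[32,20],[45,0]]
[[2,16],[11,0],[14,6],[15,0],[32,20],[45,0]]
[[2,16],[11,0],[14,6],[15,0],[28,16],[32,20],[45,0]]
[[2,16],[11,0],[14,6],[15,0],[28,16],[32,20],[45,0]]
[[1,20],[4,16],[11,0],[14,6],[15,0],[28,16],[32,20],[45,0]]
[[1,20],[4,16],[11,0],[14,6],[15,0],[28,16],[32,20],[45,0]]
[[1,20],[4,16],[11,0],[14,17],[19,0],[28,16],[32,20],[45,0]]
[[1,20],[4,16],[11,0],[14,17],[19,0],[28,16],[32,20],[45,0]]
[[1,20],[4,16],[11,0],[14,17],[19,0],[28,16],[32,20],[45,1],[48,0]]
[[1,20],[4,16],[11,0],[14,17],[19,0],[28,16],[32,20],[45,1],[48,0]]
[[1,20],[4,16],[11,0],[14,17],[19,0],[28,16],[32,20],[45,1],[48,0]]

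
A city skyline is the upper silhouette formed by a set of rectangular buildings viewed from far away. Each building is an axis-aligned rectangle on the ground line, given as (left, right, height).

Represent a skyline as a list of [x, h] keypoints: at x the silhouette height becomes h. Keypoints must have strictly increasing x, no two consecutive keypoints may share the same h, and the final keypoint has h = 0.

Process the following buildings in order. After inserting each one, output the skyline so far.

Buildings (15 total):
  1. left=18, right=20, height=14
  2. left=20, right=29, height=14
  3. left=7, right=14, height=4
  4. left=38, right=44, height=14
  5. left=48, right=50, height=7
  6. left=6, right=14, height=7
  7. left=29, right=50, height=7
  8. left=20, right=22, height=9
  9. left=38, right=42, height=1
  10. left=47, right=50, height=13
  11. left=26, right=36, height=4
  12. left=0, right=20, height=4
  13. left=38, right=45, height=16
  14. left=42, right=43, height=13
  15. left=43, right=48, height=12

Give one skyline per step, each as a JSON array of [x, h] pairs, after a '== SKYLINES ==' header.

== SKYLINES ==
[[18,14],[20,0]]
[[18,14],[29,0]]
[[7,4],[14,0],[18,14],[29,0]]
[[7,4],[14,0],[18,14],[29,0],[38,14],[44,0]]
[[7,4],[14,0],[18,14],[29,0],[38,14],[44,0],[48,7],[50,0]]
[[6,7],[14,0],[18,14],[29,0],[38,14],[44,0],[48,7],[50,0]]
[[6,7],[14,0],[18,14],[29,7],[38,14],[44,7],[50,0]]
[[6,7],[14,0],[18,14],[29,7],[38,14],[44,7],[50,0]]
[[6,7],[14,0],[18,14],[29,7],[38,14],[44,7],[50,0]]
[[6,7],[14,0],[18,14],[29,7],[38,14],[44,7],[47,13],[50,0]]
[[6,7],[14,0],[18,14],[29,7],[38,14],[44,7],[47,13],[50,0]]
[[0,4],[6,7],[14,4],[18,14],[29,7],[38,14],[44,7],[47,13],[50,0]]
[[0,4],[6,7],[14,4],[18,14],[29,7],[38,16],[45,7],[47,13],[50,0]]
[[0,4],[6,7],[14,4],[18,14],[29,7],[38,16],[45,7],[47,13],[50,0]]
[[0,4],[6,7],[14,4],[18,14],[29,7],[38,16],[45,12],[47,13],[50,0]]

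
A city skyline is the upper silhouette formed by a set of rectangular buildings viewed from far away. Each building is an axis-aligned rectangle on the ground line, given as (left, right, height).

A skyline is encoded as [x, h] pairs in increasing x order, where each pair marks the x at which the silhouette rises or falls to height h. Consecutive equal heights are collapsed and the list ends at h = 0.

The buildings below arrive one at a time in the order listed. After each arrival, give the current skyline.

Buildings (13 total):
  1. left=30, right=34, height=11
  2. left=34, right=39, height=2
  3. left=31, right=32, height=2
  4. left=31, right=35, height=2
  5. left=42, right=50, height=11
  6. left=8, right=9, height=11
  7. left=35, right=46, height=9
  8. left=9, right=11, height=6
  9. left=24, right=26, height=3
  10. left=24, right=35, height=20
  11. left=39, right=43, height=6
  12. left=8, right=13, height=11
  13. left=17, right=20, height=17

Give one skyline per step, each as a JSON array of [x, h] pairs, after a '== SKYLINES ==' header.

== SKYLINES ==
[[30,11],[34,0]]
[[30,11],[34,2],[39,0]]
[[30,11],[34,2],[39,0]]
[[30,11],[34,2],[39,0]]
[[30,11],[34,2],[39,0],[42,11],[50,0]]
[[8,11],[9,0],[30,11],[34,2],[39,0],[42,11],[50,0]]
[[8,11],[9,0],[30,11],[34,2],[35,9],[42,11],[50,0]]
[[8,11],[9,6],[11,0],[30,11],[34,2],[35,9],[42,11],[50,0]]
[[8,11],[9,6],[11,0],[24,3],[26,0],[30,11],[34,2],[35,9],[42,11],[50,0]]
[[8,11],[9,6],[11,0],[24,20],[35,9],[42,11],[50,0]]
[[8,11],[9,6],[11,0],[24,20],[35,9],[42,11],[50,0]]
[[8,11],[13,0],[24,20],[35,9],[42,11],[50,0]]
[[8,11],[13,0],[17,17],[20,0],[24,20],[35,9],[42,11],[50,0]]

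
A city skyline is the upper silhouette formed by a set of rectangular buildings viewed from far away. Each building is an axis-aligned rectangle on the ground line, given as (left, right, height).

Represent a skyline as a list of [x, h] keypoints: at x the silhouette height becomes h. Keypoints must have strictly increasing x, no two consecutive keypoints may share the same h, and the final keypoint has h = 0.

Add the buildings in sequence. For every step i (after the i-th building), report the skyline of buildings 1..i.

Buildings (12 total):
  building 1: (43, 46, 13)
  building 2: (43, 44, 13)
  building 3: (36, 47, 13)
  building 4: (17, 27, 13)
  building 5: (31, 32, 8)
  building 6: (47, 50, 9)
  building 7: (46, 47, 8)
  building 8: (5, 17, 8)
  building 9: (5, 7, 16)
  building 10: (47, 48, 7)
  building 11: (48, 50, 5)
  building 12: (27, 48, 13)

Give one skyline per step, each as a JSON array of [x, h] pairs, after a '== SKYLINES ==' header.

== SKYLINES ==
[[43,13],[46,0]]
[[43,13],[46,0]]
[[36,13],[47,0]]
[[17,13],[27,0],[36,13],[47,0]]
[[17,13],[27,0],[31,8],[32,0],[36,13],[47,0]]
[[17,13],[27,0],[31,8],[32,0],[36,13],[47,9],[50,0]]
[[17,13],[27,0],[31,8],[32,0],[36,13],[47,9],[50,0]]
[[5,8],[17,13],[27,0],[31,8],[32,0],[36,13],[47,9],[50,0]]
[[5,16],[7,8],[17,13],[27,0],[31,8],[32,0],[36,13],[47,9],[50,0]]
[[5,16],[7,8],[17,13],[27,0],[31,8],[32,0],[36,13],[47,9],[50,0]]
[[5,16],[7,8],[17,13],[27,0],[31,8],[32,0],[36,13],[47,9],[50,0]]
[[5,16],[7,8],[17,13],[48,9],[50,0]]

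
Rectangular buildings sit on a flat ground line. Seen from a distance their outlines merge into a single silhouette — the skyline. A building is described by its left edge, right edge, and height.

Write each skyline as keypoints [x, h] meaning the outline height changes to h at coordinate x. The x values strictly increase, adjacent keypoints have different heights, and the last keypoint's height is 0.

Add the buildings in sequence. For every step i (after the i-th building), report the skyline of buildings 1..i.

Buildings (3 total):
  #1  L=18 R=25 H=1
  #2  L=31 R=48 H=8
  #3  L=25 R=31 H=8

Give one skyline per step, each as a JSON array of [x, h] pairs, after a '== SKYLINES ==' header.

== SKYLINES ==
[[18,1],[25,0]]
[[18,1],[25,0],[31,8],[48,0]]
[[18,1],[25,8],[48,0]]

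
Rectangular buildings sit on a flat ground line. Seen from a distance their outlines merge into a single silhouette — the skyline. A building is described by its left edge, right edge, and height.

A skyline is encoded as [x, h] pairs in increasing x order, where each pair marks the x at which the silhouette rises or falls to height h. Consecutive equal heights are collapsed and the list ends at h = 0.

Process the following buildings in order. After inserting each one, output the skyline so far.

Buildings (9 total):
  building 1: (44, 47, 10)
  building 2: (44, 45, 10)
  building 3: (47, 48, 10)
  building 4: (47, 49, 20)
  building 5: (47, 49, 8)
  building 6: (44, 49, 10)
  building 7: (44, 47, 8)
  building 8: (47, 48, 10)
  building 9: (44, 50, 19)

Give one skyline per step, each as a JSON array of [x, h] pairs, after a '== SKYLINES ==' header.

== SKYLINES ==
[[44,10],[47,0]]
[[44,10],[47,0]]
[[44,10],[48,0]]
[[44,10],[47,20],[49,0]]
[[44,10],[47,20],[49,0]]
[[44,10],[47,20],[49,0]]
[[44,10],[47,20],[49,0]]
[[44,10],[47,20],[49,0]]
[[44,19],[47,20],[49,19],[50,0]]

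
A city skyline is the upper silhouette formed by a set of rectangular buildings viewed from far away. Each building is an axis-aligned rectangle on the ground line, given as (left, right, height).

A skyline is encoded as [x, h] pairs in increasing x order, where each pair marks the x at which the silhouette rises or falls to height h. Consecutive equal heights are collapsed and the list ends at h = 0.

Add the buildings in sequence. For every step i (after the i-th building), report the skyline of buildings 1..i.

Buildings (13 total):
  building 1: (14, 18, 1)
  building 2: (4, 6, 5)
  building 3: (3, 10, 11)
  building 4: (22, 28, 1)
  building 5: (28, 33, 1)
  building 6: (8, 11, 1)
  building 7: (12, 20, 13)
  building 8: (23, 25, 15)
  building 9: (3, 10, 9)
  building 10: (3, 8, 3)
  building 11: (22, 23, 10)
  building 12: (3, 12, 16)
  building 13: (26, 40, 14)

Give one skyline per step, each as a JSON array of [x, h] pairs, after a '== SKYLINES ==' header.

== SKYLINES ==
[[14,1],[18,0]]
[[4,5],[6,0],[14,1],[18,0]]
[[3,11],[10,0],[14,1],[18,0]]
[[3,11],[10,0],[14,1],[18,0],[22,1],[28,0]]
[[3,11],[10,0],[14,1],[18,0],[22,1],[33,0]]
[[3,11],[10,1],[11,0],[14,1],[18,0],[22,1],[33,0]]
[[3,11],[10,1],[11,0],[12,13],[20,0],[22,1],[33,0]]
[[3,11],[10,1],[11,0],[12,13],[20,0],[22,1],[23,15],[25,1],[33,0]]
[[3,11],[10,1],[11,0],[12,13],[20,0],[22,1],[23,15],[25,1],[33,0]]
[[3,11],[10,1],[11,0],[12,13],[20,0],[22,1],[23,15],[25,1],[33,0]]
[[3,11],[10,1],[11,0],[12,13],[20,0],[22,10],[23,15],[25,1],[33,0]]
[[3,16],[12,13],[20,0],[22,10],[23,15],[25,1],[33,0]]
[[3,16],[12,13],[20,0],[22,10],[23,15],[25,1],[26,14],[40,0]]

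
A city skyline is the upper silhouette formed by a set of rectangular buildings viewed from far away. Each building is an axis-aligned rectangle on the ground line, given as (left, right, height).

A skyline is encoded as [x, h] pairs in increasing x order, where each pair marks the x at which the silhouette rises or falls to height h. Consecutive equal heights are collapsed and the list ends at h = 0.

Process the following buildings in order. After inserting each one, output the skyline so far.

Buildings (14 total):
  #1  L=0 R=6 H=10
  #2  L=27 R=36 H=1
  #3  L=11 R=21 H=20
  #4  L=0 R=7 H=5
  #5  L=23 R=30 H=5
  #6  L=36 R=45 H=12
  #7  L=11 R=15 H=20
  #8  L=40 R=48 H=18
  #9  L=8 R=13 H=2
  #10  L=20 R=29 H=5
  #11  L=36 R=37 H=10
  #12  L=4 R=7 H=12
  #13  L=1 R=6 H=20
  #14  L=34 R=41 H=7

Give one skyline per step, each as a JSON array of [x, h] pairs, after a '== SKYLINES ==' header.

== SKYLINES ==
[[0,10],[6,0]]
[[0,10],[6,0],[27,1],[36,0]]
[[0,10],[6,0],[11,20],[21,0],[27,1],[36,0]]
[[0,10],[6,5],[7,0],[11,20],[21,0],[27,1],[36,0]]
[[0,10],[6,5],[7,0],[11,20],[21,0],[23,5],[30,1],[36,0]]
[[0,10],[6,5],[7,0],[11,20],[21,0],[23,5],[30,1],[36,12],[45,0]]
[[0,10],[6,5],[7,0],[11,20],[21,0],[23,5],[30,1],[36,12],[45,0]]
[[0,10],[6,5],[7,0],[11,20],[21,0],[23,5],[30,1],[36,12],[40,18],[48,0]]
[[0,10],[6,5],[7,0],[8,2],[11,20],[21,0],[23,5],[30,1],[36,12],[40,18],[48,0]]
[[0,10],[6,5],[7,0],[8,2],[11,20],[21,5],[30,1],[36,12],[40,18],[48,0]]
[[0,10],[6,5],[7,0],[8,2],[11,20],[21,5],[30,1],[36,12],[40,18],[48,0]]
[[0,10],[4,12],[7,0],[8,2],[11,20],[21,5],[30,1],[36,12],[40,18],[48,0]]
[[0,10],[1,20],[6,12],[7,0],[8,2],[11,20],[21,5],[30,1],[36,12],[40,18],[48,0]]
[[0,10],[1,20],[6,12],[7,0],[8,2],[11,20],[21,5],[30,1],[34,7],[36,12],[40,18],[48,0]]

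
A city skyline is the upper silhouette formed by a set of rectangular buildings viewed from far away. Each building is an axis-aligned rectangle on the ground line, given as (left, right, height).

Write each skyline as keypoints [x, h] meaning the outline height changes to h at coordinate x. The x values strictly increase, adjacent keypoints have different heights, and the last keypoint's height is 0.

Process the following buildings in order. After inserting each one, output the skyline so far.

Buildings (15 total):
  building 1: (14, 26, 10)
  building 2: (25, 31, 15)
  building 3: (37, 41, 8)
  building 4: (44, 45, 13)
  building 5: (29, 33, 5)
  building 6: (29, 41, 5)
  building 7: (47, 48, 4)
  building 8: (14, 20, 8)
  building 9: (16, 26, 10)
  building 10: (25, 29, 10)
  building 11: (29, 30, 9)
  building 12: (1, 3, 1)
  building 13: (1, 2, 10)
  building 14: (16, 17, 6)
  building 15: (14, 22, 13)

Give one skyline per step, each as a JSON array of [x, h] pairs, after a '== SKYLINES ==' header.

== SKYLINES ==
[[14,10],[26,0]]
[[14,10],[25,15],[31,0]]
[[14,10],[25,15],[31,0],[37,8],[41,0]]
[[14,10],[25,15],[31,0],[37,8],[41,0],[44,13],[45,0]]
[[14,10],[25,15],[31,5],[33,0],[37,8],[41,0],[44,13],[45,0]]
[[14,10],[25,15],[31,5],[37,8],[41,0],[44,13],[45,0]]
[[14,10],[25,15],[31,5],[37,8],[41,0],[44,13],[45,0],[47,4],[48,0]]
[[14,10],[25,15],[31,5],[37,8],[41,0],[44,13],[45,0],[47,4],[48,0]]
[[14,10],[25,15],[31,5],[37,8],[41,0],[44,13],[45,0],[47,4],[48,0]]
[[14,10],[25,15],[31,5],[37,8],[41,0],[44,13],[45,0],[47,4],[48,0]]
[[14,10],[25,15],[31,5],[37,8],[41,0],[44,13],[45,0],[47,4],[48,0]]
[[1,1],[3,0],[14,10],[25,15],[31,5],[37,8],[41,0],[44,13],[45,0],[47,4],[48,0]]
[[1,10],[2,1],[3,0],[14,10],[25,15],[31,5],[37,8],[41,0],[44,13],[45,0],[47,4],[48,0]]
[[1,10],[2,1],[3,0],[14,10],[25,15],[31,5],[37,8],[41,0],[44,13],[45,0],[47,4],[48,0]]
[[1,10],[2,1],[3,0],[14,13],[22,10],[25,15],[31,5],[37,8],[41,0],[44,13],[45,0],[47,4],[48,0]]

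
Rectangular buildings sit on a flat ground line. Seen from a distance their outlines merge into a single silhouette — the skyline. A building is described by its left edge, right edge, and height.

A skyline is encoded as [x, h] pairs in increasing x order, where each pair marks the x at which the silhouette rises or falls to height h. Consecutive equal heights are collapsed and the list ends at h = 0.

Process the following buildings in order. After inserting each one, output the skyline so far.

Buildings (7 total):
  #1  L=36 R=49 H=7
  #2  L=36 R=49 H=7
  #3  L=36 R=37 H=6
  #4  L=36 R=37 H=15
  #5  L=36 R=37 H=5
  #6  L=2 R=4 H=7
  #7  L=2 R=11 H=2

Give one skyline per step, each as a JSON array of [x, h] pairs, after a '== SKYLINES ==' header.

== SKYLINES ==
[[36,7],[49,0]]
[[36,7],[49,0]]
[[36,7],[49,0]]
[[36,15],[37,7],[49,0]]
[[36,15],[37,7],[49,0]]
[[2,7],[4,0],[36,15],[37,7],[49,0]]
[[2,7],[4,2],[11,0],[36,15],[37,7],[49,0]]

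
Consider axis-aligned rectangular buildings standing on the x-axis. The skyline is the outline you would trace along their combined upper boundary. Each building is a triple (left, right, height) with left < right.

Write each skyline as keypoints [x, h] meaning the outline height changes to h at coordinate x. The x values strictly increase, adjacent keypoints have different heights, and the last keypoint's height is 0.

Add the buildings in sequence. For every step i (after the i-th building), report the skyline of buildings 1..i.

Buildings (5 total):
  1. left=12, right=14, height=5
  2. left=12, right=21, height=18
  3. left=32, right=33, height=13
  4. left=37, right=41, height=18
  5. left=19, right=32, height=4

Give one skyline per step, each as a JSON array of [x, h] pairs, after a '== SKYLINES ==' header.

== SKYLINES ==
[[12,5],[14,0]]
[[12,18],[21,0]]
[[12,18],[21,0],[32,13],[33,0]]
[[12,18],[21,0],[32,13],[33,0],[37,18],[41,0]]
[[12,18],[21,4],[32,13],[33,0],[37,18],[41,0]]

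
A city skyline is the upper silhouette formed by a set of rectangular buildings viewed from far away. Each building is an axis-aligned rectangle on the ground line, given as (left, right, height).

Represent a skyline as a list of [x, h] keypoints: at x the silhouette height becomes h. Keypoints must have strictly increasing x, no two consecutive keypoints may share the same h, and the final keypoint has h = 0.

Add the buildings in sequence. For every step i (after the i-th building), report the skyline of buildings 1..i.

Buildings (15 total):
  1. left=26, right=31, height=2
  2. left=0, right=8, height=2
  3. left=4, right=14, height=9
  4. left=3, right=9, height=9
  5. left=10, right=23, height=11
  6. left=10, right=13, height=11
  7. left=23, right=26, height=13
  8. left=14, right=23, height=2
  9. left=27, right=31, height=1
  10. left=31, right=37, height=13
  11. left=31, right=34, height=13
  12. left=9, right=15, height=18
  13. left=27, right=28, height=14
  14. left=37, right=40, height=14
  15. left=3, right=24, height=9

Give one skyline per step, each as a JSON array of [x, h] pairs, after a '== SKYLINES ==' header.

== SKYLINES ==
[[26,2],[31,0]]
[[0,2],[8,0],[26,2],[31,0]]
[[0,2],[4,9],[14,0],[26,2],[31,0]]
[[0,2],[3,9],[14,0],[26,2],[31,0]]
[[0,2],[3,9],[10,11],[23,0],[26,2],[31,0]]
[[0,2],[3,9],[10,11],[23,0],[26,2],[31,0]]
[[0,2],[3,9],[10,11],[23,13],[26,2],[31,0]]
[[0,2],[3,9],[10,11],[23,13],[26,2],[31,0]]
[[0,2],[3,9],[10,11],[23,13],[26,2],[31,0]]
[[0,2],[3,9],[10,11],[23,13],[26,2],[31,13],[37,0]]
[[0,2],[3,9],[10,11],[23,13],[26,2],[31,13],[37,0]]
[[0,2],[3,9],[9,18],[15,11],[23,13],[26,2],[31,13],[37,0]]
[[0,2],[3,9],[9,18],[15,11],[23,13],[26,2],[27,14],[28,2],[31,13],[37,0]]
[[0,2],[3,9],[9,18],[15,11],[23,13],[26,2],[27,14],[28,2],[31,13],[37,14],[40,0]]
[[0,2],[3,9],[9,18],[15,11],[23,13],[26,2],[27,14],[28,2],[31,13],[37,14],[40,0]]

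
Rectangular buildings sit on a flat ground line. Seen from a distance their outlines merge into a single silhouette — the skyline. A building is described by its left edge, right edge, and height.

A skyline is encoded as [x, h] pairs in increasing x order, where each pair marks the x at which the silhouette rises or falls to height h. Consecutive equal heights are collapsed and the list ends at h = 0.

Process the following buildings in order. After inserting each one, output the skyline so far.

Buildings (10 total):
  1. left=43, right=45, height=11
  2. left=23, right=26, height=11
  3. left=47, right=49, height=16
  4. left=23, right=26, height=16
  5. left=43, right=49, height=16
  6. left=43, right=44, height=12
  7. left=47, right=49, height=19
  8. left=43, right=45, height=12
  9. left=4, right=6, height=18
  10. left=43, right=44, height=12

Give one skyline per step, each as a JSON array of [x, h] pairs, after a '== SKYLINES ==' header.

== SKYLINES ==
[[43,11],[45,0]]
[[23,11],[26,0],[43,11],[45,0]]
[[23,11],[26,0],[43,11],[45,0],[47,16],[49,0]]
[[23,16],[26,0],[43,11],[45,0],[47,16],[49,0]]
[[23,16],[26,0],[43,16],[49,0]]
[[23,16],[26,0],[43,16],[49,0]]
[[23,16],[26,0],[43,16],[47,19],[49,0]]
[[23,16],[26,0],[43,16],[47,19],[49,0]]
[[4,18],[6,0],[23,16],[26,0],[43,16],[47,19],[49,0]]
[[4,18],[6,0],[23,16],[26,0],[43,16],[47,19],[49,0]]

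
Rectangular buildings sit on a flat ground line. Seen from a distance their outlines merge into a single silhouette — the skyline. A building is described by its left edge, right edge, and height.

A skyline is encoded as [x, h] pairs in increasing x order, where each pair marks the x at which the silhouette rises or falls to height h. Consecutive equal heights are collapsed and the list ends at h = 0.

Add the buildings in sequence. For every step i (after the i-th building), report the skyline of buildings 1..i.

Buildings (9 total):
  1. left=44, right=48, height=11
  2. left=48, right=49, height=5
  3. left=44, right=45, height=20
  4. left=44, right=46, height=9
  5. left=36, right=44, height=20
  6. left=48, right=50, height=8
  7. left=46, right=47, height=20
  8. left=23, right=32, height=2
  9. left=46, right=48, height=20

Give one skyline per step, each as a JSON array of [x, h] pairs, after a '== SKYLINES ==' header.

== SKYLINES ==
[[44,11],[48,0]]
[[44,11],[48,5],[49,0]]
[[44,20],[45,11],[48,5],[49,0]]
[[44,20],[45,11],[48,5],[49,0]]
[[36,20],[45,11],[48,5],[49,0]]
[[36,20],[45,11],[48,8],[50,0]]
[[36,20],[45,11],[46,20],[47,11],[48,8],[50,0]]
[[23,2],[32,0],[36,20],[45,11],[46,20],[47,11],[48,8],[50,0]]
[[23,2],[32,0],[36,20],[45,11],[46,20],[48,8],[50,0]]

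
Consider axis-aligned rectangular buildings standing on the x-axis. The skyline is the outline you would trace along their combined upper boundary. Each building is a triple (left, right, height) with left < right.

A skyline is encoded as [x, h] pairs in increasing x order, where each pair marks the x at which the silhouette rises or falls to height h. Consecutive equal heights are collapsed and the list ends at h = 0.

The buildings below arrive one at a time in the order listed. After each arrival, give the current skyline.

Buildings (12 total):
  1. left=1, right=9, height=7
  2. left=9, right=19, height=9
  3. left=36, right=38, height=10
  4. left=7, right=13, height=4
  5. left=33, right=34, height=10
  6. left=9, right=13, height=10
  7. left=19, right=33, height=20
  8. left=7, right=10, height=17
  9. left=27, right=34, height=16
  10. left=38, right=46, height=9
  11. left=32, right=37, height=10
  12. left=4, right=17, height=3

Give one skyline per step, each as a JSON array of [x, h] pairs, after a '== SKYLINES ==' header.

== SKYLINES ==
[[1,7],[9,0]]
[[1,7],[9,9],[19,0]]
[[1,7],[9,9],[19,0],[36,10],[38,0]]
[[1,7],[9,9],[19,0],[36,10],[38,0]]
[[1,7],[9,9],[19,0],[33,10],[34,0],[36,10],[38,0]]
[[1,7],[9,10],[13,9],[19,0],[33,10],[34,0],[36,10],[38,0]]
[[1,7],[9,10],[13,9],[19,20],[33,10],[34,0],[36,10],[38,0]]
[[1,7],[7,17],[10,10],[13,9],[19,20],[33,10],[34,0],[36,10],[38,0]]
[[1,7],[7,17],[10,10],[13,9],[19,20],[33,16],[34,0],[36,10],[38,0]]
[[1,7],[7,17],[10,10],[13,9],[19,20],[33,16],[34,0],[36,10],[38,9],[46,0]]
[[1,7],[7,17],[10,10],[13,9],[19,20],[33,16],[34,10],[38,9],[46,0]]
[[1,7],[7,17],[10,10],[13,9],[19,20],[33,16],[34,10],[38,9],[46,0]]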